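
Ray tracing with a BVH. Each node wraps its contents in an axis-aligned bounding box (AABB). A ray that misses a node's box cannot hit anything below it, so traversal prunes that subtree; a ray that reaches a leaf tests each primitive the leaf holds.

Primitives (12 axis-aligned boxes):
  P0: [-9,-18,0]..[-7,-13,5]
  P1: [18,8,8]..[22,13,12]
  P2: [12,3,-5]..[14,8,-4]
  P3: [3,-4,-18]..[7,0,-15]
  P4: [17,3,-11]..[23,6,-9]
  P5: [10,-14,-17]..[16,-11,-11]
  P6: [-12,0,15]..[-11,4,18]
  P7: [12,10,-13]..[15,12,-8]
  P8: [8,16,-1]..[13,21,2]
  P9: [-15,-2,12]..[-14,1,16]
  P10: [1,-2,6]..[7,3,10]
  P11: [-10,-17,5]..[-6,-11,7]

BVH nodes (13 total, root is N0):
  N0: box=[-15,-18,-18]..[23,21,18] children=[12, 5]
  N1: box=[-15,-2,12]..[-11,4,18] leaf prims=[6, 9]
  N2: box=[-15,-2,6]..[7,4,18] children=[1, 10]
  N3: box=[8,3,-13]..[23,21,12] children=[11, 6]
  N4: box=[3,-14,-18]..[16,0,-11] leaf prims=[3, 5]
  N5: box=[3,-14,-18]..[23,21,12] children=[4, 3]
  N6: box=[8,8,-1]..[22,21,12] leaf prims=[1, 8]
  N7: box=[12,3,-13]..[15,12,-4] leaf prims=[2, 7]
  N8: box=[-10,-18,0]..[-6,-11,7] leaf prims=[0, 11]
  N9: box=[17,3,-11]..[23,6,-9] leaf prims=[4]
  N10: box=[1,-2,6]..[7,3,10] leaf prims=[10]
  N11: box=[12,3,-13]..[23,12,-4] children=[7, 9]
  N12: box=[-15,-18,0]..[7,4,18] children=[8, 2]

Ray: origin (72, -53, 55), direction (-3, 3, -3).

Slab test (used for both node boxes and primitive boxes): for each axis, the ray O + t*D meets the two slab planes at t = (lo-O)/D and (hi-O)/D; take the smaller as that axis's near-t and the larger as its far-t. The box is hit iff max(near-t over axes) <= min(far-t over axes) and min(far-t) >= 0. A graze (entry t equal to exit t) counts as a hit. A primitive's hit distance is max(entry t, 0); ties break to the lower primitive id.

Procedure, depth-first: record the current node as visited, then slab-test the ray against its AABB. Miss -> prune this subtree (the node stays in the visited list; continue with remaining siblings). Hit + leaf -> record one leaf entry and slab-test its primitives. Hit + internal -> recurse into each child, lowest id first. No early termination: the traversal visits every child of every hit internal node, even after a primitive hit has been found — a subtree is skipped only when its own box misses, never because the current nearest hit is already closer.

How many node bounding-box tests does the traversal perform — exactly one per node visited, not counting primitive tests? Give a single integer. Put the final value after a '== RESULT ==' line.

Trace the traversal:
N0 x:[49/3,29] y:[35/3,74/3] z:[37/3,73/3] -> hit [49/3,73/3], descend [5, 12]
  N5 x:[49/3,23] y:[13,74/3] z:[43/3,73/3] -> hit [49/3,23], descend [3, 4]
    N3 x:[49/3,64/3] y:[56/3,74/3] z:[43/3,68/3] -> hit [56/3,64/3], descend [6, 11]
      N6 x:[50/3,64/3] y:[61/3,74/3] z:[43/3,56/3] -> miss, prune
      N11 x:[49/3,20] y:[56/3,65/3] z:[59/3,68/3] -> hit [59/3,20], descend [7, 9]
        N7 x:[19,20] y:[56/3,65/3] z:[59/3,68/3] -> hit [59/3,20] leaf, test {P2@t=59/3, P7(miss)}
        N9 x:[49/3,55/3] y:[56/3,59/3] z:[64/3,22] -> miss, prune
    N4 x:[56/3,23] y:[13,53/3] z:[22,73/3] -> miss, prune
  N12 x:[65/3,29] y:[35/3,19] z:[37/3,55/3] -> miss, prune

Summary -> nodes [0, 5, 3, 6, 11, 7, 9, 4, 12]; box-tests=9; leaf-entries=1; first=P2

== RESULT ==
9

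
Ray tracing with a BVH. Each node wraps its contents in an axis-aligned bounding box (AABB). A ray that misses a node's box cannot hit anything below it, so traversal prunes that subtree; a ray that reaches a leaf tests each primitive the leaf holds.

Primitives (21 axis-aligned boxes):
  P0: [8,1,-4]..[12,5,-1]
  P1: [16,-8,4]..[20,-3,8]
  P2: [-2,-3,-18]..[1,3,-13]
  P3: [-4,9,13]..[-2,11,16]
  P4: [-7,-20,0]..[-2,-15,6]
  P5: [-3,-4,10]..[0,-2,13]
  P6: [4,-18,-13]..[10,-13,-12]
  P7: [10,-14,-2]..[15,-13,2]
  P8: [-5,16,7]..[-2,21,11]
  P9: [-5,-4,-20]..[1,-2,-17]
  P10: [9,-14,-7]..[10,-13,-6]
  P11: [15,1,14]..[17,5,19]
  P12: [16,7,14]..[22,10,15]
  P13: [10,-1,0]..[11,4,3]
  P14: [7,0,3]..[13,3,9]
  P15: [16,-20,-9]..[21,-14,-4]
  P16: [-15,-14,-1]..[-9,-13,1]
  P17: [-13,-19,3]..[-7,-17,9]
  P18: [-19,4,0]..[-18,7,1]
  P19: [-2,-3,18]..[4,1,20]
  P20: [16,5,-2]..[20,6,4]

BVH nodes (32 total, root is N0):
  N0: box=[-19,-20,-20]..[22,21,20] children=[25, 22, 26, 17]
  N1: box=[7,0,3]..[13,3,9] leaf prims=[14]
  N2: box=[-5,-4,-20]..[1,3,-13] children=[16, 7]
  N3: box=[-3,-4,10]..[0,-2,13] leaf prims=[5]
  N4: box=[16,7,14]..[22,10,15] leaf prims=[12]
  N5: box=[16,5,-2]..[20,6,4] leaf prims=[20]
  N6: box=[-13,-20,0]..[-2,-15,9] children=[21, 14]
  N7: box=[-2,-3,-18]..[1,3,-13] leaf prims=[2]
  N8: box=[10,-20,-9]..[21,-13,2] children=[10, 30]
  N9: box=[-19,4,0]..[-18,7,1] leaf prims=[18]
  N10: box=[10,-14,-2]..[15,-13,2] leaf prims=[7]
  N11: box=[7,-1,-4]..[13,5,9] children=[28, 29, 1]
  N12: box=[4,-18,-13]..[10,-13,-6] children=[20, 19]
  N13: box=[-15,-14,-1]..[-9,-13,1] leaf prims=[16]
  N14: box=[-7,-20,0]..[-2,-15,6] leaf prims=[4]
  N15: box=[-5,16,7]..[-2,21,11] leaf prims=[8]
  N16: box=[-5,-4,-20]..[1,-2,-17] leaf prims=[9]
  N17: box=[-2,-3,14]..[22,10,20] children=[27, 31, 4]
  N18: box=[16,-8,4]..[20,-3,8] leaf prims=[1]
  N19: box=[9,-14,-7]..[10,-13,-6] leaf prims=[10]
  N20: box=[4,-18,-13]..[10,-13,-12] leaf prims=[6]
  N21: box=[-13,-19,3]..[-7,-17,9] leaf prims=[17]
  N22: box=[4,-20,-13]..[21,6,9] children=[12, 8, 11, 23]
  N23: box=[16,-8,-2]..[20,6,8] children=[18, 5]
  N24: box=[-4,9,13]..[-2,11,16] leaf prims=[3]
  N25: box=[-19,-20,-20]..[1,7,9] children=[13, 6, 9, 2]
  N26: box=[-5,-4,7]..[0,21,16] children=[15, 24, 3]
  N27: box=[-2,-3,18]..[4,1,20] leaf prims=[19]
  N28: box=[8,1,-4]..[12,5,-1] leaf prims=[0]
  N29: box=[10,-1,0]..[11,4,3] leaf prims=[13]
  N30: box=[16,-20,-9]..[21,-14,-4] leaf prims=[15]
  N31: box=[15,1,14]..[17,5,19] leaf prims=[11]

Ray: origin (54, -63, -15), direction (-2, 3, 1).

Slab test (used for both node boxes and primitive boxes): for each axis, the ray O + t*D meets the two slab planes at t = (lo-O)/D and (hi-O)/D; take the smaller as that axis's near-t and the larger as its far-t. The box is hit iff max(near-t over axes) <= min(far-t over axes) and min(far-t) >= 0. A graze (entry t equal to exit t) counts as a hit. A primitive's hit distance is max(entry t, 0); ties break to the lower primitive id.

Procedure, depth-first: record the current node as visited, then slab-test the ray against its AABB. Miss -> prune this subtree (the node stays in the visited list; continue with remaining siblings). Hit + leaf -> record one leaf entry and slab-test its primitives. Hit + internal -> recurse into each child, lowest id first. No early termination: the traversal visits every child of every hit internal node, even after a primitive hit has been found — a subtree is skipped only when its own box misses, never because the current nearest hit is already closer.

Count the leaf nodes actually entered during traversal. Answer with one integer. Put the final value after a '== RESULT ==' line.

Trace the traversal:
N0 x:[16,73/2] y:[43/3,28] z:[-5,35] -> hit [16,28], descend [17, 22, 25, 26]
  N17 x:[16,28] y:[20,73/3] z:[29,35] -> miss, prune
  N22 x:[33/2,25] y:[43/3,23] z:[2,24] -> hit [33/2,23], descend [8, 11, 12, 23]
    N8 x:[33/2,22] y:[43/3,50/3] z:[6,17] -> hit [33/2,50/3], descend [10, 30]
      N10 x:[39/2,22] y:[49/3,50/3] z:[13,17] -> miss, prune
      N30 x:[33/2,19] y:[43/3,49/3] z:[6,11] -> miss, prune
    N11 x:[41/2,47/2] y:[62/3,68/3] z:[11,24] -> hit [62/3,68/3], descend [1, 28, 29]
      N1 x:[41/2,47/2] y:[21,22] z:[18,24] -> hit [21,22] leaf, test {P14@t=21}
      N28 x:[21,23] y:[64/3,68/3] z:[11,14] -> miss, prune
      N29 x:[43/2,22] y:[62/3,67/3] z:[15,18] -> miss, prune
    N12 x:[22,25] y:[15,50/3] z:[2,9] -> miss, prune
    N23 x:[17,19] y:[55/3,23] z:[13,23] -> hit [55/3,19], descend [5, 18]
      N5 x:[17,19] y:[68/3,23] z:[13,19] -> miss, prune
      N18 x:[17,19] y:[55/3,20] z:[19,23] -> hit [19,19] leaf, test {P1@t=19}
  N25 x:[53/2,73/2] y:[43/3,70/3] z:[-5,24] -> miss, prune
  N26 x:[27,59/2] y:[59/3,28] z:[22,31] -> hit [27,28], descend [3, 15, 24]
    N3 x:[27,57/2] y:[59/3,61/3] z:[25,28] -> miss, prune
    N15 x:[28,59/2] y:[79/3,28] z:[22,26] -> miss, prune
    N24 x:[28,29] y:[24,74/3] z:[28,31] -> miss, prune

19 AABB tests over nodes [0, 17, 22, 8, 10, 30, 11, 1, 28, 29, 12, 23, 5, 18, 25, 26, 3, 15, 24]; 2 leaves entered; closest P1.

== RESULT ==
2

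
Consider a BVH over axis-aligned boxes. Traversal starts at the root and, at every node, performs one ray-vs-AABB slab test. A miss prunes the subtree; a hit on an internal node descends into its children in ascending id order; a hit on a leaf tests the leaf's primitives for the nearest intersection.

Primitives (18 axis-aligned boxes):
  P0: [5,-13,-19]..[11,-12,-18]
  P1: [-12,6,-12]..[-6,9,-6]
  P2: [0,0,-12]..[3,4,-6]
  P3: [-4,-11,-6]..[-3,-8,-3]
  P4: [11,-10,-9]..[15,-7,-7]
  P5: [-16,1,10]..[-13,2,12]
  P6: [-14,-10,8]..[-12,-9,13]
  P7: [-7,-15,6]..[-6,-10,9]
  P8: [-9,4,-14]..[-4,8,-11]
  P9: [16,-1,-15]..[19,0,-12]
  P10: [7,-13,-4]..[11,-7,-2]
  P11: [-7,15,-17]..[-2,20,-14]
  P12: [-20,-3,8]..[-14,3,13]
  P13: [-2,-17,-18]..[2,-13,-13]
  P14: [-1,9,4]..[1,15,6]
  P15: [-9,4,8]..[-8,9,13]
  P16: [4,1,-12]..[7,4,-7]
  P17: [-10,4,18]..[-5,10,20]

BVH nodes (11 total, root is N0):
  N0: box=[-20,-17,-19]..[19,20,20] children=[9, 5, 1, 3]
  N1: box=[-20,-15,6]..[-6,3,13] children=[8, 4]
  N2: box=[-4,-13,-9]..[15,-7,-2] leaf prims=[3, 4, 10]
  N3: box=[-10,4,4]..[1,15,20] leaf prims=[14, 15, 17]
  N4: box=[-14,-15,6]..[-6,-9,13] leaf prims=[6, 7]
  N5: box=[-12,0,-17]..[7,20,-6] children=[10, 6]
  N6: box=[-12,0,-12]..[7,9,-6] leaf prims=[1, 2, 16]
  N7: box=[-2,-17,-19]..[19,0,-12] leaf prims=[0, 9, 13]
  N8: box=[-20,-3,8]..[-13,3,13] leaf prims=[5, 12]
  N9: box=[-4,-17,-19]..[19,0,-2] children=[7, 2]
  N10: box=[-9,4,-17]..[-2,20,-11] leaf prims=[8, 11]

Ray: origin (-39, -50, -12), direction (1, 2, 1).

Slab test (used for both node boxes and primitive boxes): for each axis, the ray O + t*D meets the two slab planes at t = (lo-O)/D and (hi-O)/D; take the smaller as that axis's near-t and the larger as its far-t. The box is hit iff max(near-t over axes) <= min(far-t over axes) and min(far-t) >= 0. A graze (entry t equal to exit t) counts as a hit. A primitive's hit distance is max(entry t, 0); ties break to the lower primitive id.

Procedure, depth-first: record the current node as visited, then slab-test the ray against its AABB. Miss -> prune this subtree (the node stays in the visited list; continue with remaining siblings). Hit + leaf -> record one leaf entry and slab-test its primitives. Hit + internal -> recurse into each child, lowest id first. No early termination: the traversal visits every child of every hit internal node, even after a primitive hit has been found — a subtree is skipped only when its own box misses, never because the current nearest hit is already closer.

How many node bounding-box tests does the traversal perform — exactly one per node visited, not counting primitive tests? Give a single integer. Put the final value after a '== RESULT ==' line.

Walk:
N0 x:[19,58] y:[33/2,35] z:[-7,32] -> hit [19,32], descend [1, 3, 5, 9]
  N1 x:[19,33] y:[35/2,53/2] z:[18,25] -> hit [19,25], descend [4, 8]
    N4 x:[25,33] y:[35/2,41/2] z:[18,25] -> miss, prune
    N8 x:[19,26] y:[47/2,53/2] z:[20,25] -> hit [47/2,25] leaf, test {P5(miss), P12@t=47/2}
  N3 x:[29,40] y:[27,65/2] z:[16,32] -> hit [29,32] leaf, test {P14(miss), P15(miss), P17@t=30}
  N5 x:[27,46] y:[25,35] z:[-5,6] -> miss, prune
  N9 x:[35,58] y:[33/2,25] z:[-7,10] -> miss, prune

order=[0, 1, 4, 8, 3, 5, 9]  |boxes|=7  |leaves|=2  hit=P12

== RESULT ==
7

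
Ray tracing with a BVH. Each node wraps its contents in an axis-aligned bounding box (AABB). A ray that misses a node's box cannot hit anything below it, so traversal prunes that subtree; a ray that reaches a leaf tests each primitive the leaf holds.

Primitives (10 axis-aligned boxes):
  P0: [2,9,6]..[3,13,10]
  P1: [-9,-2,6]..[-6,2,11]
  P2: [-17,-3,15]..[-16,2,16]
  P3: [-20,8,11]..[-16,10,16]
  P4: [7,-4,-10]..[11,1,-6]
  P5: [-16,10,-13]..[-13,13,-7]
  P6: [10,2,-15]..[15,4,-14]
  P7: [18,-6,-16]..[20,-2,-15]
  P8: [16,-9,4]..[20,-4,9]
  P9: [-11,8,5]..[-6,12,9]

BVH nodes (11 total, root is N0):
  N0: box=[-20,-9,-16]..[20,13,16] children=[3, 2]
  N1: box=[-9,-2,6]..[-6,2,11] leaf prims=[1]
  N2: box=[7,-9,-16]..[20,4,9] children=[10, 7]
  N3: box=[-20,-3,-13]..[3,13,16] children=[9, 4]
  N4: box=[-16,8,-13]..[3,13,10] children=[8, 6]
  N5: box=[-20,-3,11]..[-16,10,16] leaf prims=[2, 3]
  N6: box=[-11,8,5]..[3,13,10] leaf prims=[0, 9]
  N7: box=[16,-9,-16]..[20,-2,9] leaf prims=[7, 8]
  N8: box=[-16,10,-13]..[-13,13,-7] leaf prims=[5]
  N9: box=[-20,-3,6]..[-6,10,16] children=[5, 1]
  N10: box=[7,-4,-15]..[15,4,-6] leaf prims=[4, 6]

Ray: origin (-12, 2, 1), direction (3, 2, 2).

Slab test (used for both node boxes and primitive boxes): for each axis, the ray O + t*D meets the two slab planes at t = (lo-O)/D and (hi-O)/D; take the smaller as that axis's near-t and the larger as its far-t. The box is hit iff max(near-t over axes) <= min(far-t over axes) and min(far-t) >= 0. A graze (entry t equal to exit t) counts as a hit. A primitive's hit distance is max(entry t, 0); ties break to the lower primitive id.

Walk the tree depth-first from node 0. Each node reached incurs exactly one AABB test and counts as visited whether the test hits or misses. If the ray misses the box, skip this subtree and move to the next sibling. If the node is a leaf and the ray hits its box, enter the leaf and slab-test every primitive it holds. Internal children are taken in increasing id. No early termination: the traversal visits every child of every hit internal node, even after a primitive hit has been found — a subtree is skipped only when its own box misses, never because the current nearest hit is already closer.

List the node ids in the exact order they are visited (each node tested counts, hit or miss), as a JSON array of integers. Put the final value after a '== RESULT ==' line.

Walk:
N0 x:[-8/3,32/3] y:[-11/2,11/2] z:[-17/2,15/2] -> hit [-8/3,11/2], descend [2, 3]
  N2 x:[19/3,32/3] y:[-11/2,1] z:[-17/2,4] -> miss, prune
  N3 x:[-8/3,5] y:[-5/2,11/2] z:[-7,15/2] -> hit [-5/2,5], descend [4, 9]
    N4 x:[-4/3,5] y:[3,11/2] z:[-7,9/2] -> hit [3,9/2], descend [6, 8]
      N6 x:[1/3,5] y:[3,11/2] z:[2,9/2] -> hit [3,9/2] leaf, test {P0(miss), P9(miss)}
      N8 x:[-4/3,-1/3] y:[4,11/2] z:[-7,-4] -> miss, prune
    N9 x:[-8/3,2] y:[-5/2,4] z:[5/2,15/2] -> miss, prune

Summary -> nodes [0, 2, 3, 4, 6, 8, 9]; box-tests=7; leaf-entries=1; first=miss

== RESULT ==
[0, 2, 3, 4, 6, 8, 9]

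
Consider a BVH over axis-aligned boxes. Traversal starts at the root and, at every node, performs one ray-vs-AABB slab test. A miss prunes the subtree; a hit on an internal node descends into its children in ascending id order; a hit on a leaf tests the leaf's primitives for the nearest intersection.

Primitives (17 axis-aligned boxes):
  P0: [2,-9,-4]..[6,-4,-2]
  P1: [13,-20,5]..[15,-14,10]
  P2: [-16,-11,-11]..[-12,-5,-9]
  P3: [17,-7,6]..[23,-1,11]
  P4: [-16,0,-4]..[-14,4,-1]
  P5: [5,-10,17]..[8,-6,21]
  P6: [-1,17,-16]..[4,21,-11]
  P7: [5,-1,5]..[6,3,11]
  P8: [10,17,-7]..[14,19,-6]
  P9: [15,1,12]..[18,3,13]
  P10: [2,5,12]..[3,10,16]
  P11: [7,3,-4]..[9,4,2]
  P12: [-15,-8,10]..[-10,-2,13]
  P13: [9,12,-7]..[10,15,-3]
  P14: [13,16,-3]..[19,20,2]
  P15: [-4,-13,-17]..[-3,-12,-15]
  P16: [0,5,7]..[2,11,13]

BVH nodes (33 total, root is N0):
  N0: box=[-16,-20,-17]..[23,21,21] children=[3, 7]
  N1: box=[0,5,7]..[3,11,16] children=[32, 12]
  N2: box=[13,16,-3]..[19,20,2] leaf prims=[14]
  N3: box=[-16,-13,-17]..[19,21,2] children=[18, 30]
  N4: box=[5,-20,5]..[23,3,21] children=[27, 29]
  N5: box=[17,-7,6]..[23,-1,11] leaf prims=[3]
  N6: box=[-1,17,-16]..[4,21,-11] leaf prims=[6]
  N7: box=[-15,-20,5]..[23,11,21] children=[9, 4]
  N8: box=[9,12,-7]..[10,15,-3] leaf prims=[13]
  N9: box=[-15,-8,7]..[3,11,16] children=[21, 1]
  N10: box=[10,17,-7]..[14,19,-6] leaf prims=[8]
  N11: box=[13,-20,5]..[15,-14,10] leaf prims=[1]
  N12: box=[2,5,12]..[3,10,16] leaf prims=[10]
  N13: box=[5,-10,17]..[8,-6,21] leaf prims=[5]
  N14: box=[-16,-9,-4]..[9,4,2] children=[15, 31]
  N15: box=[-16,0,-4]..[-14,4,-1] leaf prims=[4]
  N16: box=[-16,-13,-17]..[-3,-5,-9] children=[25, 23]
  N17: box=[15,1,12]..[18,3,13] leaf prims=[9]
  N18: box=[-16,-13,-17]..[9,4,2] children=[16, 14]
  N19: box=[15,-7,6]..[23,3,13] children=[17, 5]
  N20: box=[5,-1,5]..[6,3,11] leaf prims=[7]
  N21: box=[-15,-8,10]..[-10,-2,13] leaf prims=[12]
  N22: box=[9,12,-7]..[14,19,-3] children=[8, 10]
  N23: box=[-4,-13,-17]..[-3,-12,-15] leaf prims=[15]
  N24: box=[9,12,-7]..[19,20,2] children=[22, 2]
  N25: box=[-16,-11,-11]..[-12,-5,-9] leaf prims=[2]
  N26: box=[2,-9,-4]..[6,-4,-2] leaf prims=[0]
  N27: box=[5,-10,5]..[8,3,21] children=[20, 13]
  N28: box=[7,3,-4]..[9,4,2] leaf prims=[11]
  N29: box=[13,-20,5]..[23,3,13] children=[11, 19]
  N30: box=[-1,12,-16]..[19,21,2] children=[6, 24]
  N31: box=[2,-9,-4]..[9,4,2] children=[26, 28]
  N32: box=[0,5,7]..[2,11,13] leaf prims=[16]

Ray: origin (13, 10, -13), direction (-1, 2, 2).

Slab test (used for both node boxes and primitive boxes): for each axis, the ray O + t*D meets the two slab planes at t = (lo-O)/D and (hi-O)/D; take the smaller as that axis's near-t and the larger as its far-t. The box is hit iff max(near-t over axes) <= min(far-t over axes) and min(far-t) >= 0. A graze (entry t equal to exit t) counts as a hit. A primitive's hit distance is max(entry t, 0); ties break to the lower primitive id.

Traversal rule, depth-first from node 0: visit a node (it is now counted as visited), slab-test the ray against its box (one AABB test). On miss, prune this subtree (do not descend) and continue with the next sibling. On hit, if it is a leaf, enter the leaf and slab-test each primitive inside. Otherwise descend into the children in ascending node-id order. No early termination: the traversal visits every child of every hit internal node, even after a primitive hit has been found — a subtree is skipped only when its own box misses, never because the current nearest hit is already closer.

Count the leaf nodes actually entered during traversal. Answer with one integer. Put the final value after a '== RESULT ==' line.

Walk:
N0 x:[-10,29] y:[-15,11/2] z:[-2,17] -> hit [-2,11/2], descend [3, 7]
  N3 x:[-6,29] y:[-23/2,11/2] z:[-2,15/2] -> hit [-2,11/2], descend [18, 30]
    N18 x:[4,29] y:[-23/2,-3] z:[-2,15/2] -> miss, prune
    N30 x:[-6,14] y:[1,11/2] z:[-3/2,15/2] -> hit [1,11/2], descend [6, 24]
      N6 x:[9,14] y:[7/2,11/2] z:[-3/2,1] -> miss, prune
      N24 x:[-6,4] y:[1,5] z:[3,15/2] -> hit [3,4], descend [2, 22]
        N2 x:[-6,0] y:[3,5] z:[5,15/2] -> miss, prune
        N22 x:[-1,4] y:[1,9/2] z:[3,5] -> hit [3,4], descend [8, 10]
          N8 x:[3,4] y:[1,5/2] z:[3,5] -> miss, prune
          N10 x:[-1,3] y:[7/2,9/2] z:[3,7/2] -> miss, prune
  N7 x:[-10,28] y:[-15,1/2] z:[9,17] -> miss, prune

11 AABB tests over nodes [0, 3, 18, 30, 6, 24, 2, 22, 8, 10, 7]; 0 leaves entered; closest miss.

== RESULT ==
0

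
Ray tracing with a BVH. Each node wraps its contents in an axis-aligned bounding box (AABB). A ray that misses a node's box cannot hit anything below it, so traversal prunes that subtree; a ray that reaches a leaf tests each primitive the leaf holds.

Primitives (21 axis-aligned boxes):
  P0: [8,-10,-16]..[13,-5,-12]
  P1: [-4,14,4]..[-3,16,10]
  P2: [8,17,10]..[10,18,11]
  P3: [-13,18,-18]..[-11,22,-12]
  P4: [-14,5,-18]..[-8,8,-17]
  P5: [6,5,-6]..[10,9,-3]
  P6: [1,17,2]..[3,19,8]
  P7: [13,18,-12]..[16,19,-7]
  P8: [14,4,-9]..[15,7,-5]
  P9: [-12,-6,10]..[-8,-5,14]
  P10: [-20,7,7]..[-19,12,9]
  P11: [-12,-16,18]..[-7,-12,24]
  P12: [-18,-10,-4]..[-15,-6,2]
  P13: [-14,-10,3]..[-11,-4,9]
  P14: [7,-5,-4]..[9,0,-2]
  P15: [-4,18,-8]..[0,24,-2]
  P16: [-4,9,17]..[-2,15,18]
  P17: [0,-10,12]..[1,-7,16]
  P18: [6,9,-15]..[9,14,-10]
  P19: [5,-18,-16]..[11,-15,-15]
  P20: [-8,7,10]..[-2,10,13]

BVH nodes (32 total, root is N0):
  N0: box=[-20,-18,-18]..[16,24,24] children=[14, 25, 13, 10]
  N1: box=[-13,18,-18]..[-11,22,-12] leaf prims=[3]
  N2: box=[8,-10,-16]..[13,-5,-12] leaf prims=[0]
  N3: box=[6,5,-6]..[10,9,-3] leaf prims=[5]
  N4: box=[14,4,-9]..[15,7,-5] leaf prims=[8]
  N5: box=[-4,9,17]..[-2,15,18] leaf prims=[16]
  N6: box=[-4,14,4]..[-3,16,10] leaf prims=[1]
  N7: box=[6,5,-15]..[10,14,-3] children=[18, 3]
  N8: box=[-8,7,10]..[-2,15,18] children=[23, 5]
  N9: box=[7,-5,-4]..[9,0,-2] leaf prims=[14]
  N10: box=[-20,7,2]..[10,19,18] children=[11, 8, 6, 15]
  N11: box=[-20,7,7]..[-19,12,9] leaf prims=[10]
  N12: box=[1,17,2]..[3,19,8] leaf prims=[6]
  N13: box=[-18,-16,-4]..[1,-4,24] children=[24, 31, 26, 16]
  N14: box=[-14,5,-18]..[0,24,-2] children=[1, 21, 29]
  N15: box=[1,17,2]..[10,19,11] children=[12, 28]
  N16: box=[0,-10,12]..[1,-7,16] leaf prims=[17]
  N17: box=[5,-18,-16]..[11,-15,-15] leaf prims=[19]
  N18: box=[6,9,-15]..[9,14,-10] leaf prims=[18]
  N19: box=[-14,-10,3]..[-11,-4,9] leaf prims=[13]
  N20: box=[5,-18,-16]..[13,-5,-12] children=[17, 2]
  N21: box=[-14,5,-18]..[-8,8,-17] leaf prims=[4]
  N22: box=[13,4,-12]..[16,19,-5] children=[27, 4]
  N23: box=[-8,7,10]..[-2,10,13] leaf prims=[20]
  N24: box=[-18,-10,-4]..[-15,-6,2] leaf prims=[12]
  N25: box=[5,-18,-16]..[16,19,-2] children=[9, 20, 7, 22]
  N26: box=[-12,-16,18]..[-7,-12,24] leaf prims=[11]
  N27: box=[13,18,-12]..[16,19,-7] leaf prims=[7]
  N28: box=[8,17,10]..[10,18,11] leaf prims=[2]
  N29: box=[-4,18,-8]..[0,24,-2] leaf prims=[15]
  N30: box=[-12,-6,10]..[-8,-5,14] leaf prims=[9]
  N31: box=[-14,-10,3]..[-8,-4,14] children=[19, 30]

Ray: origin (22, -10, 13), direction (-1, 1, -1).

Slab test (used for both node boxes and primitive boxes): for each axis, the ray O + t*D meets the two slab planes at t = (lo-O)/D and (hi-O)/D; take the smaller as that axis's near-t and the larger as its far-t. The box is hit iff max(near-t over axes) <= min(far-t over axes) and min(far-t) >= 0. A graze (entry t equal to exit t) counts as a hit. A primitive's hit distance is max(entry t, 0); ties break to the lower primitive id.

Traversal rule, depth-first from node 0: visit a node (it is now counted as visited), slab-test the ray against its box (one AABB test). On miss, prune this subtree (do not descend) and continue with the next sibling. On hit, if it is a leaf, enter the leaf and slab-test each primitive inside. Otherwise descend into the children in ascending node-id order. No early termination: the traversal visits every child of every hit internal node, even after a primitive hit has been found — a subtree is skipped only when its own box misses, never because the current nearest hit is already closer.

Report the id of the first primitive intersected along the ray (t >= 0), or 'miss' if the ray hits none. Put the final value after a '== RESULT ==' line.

Traverse from the root:
N0 x:[6,42] y:[-8,34] z:[-11,31] -> hit [6,31], descend [10, 13, 14, 25]
  N10 x:[12,42] y:[17,29] z:[-5,11] -> miss, prune
  N13 x:[21,40] y:[-6,6] z:[-11,17] -> miss, prune
  N14 x:[22,36] y:[15,34] z:[15,31] -> hit [22,31], descend [1, 21, 29]
    N1 x:[33,35] y:[28,32] z:[25,31] -> miss, prune
    N21 x:[30,36] y:[15,18] z:[30,31] -> miss, prune
    N29 x:[22,26] y:[28,34] z:[15,21] -> miss, prune
  N25 x:[6,17] y:[-8,29] z:[15,29] -> hit [15,17], descend [7, 9, 20, 22]
    N7 x:[12,16] y:[15,24] z:[16,28] -> hit [16,16], descend [3, 18]
      N3 x:[12,16] y:[15,19] z:[16,19] -> hit [16,16] leaf, test {P5@t=16}
      N18 x:[13,16] y:[19,24] z:[23,28] -> miss, prune
    N9 x:[13,15] y:[5,10] z:[15,17] -> miss, prune
    N20 x:[9,17] y:[-8,5] z:[25,29] -> miss, prune
    N22 x:[6,9] y:[14,29] z:[18,25] -> miss, prune

Summary -> nodes [0, 10, 13, 14, 1, 21, 29, 25, 7, 3, 18, 9, 20, 22]; box-tests=14; leaf-entries=1; first=P5

== RESULT ==
5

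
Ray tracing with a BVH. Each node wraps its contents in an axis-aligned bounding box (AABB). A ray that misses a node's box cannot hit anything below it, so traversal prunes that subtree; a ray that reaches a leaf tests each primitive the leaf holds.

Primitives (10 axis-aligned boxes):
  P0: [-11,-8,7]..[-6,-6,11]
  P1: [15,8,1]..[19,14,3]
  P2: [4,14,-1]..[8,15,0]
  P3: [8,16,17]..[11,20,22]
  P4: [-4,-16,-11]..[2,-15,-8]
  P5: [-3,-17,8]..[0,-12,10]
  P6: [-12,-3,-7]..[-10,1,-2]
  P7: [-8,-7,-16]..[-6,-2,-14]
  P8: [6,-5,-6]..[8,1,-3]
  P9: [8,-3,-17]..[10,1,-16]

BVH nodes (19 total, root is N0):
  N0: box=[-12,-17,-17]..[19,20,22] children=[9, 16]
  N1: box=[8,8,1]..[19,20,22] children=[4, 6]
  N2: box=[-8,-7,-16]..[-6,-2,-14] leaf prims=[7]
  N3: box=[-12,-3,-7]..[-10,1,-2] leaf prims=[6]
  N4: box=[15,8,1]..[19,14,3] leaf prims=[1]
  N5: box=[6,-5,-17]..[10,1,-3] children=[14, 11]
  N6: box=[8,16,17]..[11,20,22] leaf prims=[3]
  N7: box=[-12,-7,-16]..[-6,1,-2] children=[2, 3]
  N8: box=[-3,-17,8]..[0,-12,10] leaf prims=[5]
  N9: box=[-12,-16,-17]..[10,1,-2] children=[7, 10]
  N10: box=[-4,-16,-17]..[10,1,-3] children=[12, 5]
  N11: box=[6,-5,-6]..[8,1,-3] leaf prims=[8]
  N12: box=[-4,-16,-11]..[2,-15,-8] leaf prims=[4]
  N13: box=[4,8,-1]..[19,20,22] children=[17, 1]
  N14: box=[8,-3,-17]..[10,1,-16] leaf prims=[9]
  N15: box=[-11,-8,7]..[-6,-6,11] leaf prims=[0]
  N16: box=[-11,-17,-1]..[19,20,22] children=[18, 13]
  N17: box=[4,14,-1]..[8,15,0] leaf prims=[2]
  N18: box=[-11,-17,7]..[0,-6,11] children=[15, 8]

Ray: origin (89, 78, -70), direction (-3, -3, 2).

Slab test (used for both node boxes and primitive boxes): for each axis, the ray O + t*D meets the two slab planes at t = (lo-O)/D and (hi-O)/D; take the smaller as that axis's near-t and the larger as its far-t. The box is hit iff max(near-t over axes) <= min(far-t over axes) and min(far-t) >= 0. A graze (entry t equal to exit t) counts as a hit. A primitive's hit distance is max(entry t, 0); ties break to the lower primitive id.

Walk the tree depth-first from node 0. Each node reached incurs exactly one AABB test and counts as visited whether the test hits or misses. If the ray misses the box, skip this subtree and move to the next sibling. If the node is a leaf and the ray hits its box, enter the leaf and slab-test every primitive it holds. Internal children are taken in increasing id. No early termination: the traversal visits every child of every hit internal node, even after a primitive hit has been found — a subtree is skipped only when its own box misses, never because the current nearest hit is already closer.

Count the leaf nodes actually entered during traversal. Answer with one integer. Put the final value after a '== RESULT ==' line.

Traverse from the root:
N0 x:[70/3,101/3] y:[58/3,95/3] z:[53/2,46] -> hit [53/2,95/3], descend [9, 16]
  N9 x:[79/3,101/3] y:[77/3,94/3] z:[53/2,34] -> hit [53/2,94/3], descend [7, 10]
    N7 x:[95/3,101/3] y:[77/3,85/3] z:[27,34] -> miss, prune
    N10 x:[79/3,31] y:[77/3,94/3] z:[53/2,67/2] -> hit [53/2,31], descend [5, 12]
      N5 x:[79/3,83/3] y:[77/3,83/3] z:[53/2,67/2] -> hit [53/2,83/3], descend [11, 14]
        N11 x:[27,83/3] y:[77/3,83/3] z:[32,67/2] -> miss, prune
        N14 x:[79/3,27] y:[77/3,27] z:[53/2,27] -> hit [53/2,27] leaf, test {P9@t=53/2}
      N12 x:[29,31] y:[31,94/3] z:[59/2,31] -> hit [31,31] leaf, test {P4@t=31}
  N16 x:[70/3,100/3] y:[58/3,95/3] z:[69/2,46] -> miss, prune

Summary -> nodes [0, 9, 7, 10, 5, 11, 14, 12, 16]; box-tests=9; leaf-entries=2; first=P9

== RESULT ==
2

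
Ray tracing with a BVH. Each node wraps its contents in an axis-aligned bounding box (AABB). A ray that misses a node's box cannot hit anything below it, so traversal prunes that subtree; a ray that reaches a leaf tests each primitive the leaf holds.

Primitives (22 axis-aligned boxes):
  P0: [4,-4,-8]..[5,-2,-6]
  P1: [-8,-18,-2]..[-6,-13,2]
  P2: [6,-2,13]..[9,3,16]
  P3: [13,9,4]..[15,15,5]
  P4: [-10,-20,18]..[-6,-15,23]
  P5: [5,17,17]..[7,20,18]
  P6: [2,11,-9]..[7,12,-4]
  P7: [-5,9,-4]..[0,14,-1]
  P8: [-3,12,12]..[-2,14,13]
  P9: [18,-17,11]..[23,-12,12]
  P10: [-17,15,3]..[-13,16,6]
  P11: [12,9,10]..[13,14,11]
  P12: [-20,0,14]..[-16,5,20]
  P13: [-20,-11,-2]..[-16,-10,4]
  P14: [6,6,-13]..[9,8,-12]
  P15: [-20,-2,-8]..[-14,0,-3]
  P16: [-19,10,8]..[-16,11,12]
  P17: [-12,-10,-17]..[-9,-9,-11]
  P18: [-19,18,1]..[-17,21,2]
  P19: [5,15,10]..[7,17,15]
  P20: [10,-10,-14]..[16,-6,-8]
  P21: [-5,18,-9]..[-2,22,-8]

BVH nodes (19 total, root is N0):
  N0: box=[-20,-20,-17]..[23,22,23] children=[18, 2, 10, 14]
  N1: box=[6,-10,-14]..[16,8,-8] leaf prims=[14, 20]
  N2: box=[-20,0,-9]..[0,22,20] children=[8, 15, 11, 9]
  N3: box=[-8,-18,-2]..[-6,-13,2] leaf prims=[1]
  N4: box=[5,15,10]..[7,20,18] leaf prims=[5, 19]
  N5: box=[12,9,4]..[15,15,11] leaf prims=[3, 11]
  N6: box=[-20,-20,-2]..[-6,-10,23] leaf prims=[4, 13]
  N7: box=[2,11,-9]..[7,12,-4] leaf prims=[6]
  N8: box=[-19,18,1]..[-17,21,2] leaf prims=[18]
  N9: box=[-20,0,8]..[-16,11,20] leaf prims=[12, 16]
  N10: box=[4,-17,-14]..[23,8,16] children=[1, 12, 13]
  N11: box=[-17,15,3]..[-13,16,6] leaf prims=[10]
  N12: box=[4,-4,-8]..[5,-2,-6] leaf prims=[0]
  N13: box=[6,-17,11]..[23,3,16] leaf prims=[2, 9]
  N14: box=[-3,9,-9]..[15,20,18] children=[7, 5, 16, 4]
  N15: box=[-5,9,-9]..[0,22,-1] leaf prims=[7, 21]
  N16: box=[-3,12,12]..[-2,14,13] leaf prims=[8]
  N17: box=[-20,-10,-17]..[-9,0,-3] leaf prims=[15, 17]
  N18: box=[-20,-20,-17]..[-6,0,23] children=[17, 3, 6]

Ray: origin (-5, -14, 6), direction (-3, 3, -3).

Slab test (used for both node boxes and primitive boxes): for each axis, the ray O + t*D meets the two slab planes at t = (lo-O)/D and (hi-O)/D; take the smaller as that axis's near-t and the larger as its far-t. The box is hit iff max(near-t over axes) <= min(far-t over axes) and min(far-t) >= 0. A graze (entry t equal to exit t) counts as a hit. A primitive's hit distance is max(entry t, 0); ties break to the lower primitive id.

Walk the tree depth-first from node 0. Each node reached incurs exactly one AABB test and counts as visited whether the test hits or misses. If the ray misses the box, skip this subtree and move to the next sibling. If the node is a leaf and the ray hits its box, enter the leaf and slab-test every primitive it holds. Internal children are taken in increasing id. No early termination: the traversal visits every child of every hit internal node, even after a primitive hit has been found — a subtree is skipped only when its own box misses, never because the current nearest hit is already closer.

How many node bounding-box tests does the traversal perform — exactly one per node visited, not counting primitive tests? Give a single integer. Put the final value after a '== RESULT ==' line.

Walk:
N0 x:[-28/3,5] y:[-2,12] z:[-17/3,23/3] -> hit [-2,5], descend [2, 10, 14, 18]
  N2 x:[-5/3,5] y:[14/3,12] z:[-14/3,5] -> hit [14/3,5], descend [8, 9, 11, 15]
    N8 x:[4,14/3] y:[32/3,35/3] z:[4/3,5/3] -> miss, prune
    N9 x:[11/3,5] y:[14/3,25/3] z:[-14/3,-2/3] -> miss, prune
    N11 x:[8/3,4] y:[29/3,10] z:[0,1] -> miss, prune
    N15 x:[-5/3,0] y:[23/3,12] z:[7/3,5] -> miss, prune
  N10 x:[-28/3,-3] y:[-1,22/3] z:[-10/3,20/3] -> miss, prune
  N14 x:[-20/3,-2/3] y:[23/3,34/3] z:[-4,5] -> miss, prune
  N18 x:[1/3,5] y:[-2,14/3] z:[-17/3,23/3] -> hit [1/3,14/3], descend [3, 6, 17]
    N3 x:[1/3,1] y:[-4/3,1/3] z:[4/3,8/3] -> miss, prune
    N6 x:[1/3,5] y:[-2,4/3] z:[-17/3,8/3] -> hit [1/3,4/3] leaf, test {P4(miss), P13(miss)}
    N17 x:[4/3,5] y:[4/3,14/3] z:[3,23/3] -> hit [3,14/3] leaf, test {P15@t=4, P17(miss)}

12 AABB tests over nodes [0, 2, 8, 9, 11, 15, 10, 14, 18, 3, 6, 17]; 2 leaves entered; closest P15.

== RESULT ==
12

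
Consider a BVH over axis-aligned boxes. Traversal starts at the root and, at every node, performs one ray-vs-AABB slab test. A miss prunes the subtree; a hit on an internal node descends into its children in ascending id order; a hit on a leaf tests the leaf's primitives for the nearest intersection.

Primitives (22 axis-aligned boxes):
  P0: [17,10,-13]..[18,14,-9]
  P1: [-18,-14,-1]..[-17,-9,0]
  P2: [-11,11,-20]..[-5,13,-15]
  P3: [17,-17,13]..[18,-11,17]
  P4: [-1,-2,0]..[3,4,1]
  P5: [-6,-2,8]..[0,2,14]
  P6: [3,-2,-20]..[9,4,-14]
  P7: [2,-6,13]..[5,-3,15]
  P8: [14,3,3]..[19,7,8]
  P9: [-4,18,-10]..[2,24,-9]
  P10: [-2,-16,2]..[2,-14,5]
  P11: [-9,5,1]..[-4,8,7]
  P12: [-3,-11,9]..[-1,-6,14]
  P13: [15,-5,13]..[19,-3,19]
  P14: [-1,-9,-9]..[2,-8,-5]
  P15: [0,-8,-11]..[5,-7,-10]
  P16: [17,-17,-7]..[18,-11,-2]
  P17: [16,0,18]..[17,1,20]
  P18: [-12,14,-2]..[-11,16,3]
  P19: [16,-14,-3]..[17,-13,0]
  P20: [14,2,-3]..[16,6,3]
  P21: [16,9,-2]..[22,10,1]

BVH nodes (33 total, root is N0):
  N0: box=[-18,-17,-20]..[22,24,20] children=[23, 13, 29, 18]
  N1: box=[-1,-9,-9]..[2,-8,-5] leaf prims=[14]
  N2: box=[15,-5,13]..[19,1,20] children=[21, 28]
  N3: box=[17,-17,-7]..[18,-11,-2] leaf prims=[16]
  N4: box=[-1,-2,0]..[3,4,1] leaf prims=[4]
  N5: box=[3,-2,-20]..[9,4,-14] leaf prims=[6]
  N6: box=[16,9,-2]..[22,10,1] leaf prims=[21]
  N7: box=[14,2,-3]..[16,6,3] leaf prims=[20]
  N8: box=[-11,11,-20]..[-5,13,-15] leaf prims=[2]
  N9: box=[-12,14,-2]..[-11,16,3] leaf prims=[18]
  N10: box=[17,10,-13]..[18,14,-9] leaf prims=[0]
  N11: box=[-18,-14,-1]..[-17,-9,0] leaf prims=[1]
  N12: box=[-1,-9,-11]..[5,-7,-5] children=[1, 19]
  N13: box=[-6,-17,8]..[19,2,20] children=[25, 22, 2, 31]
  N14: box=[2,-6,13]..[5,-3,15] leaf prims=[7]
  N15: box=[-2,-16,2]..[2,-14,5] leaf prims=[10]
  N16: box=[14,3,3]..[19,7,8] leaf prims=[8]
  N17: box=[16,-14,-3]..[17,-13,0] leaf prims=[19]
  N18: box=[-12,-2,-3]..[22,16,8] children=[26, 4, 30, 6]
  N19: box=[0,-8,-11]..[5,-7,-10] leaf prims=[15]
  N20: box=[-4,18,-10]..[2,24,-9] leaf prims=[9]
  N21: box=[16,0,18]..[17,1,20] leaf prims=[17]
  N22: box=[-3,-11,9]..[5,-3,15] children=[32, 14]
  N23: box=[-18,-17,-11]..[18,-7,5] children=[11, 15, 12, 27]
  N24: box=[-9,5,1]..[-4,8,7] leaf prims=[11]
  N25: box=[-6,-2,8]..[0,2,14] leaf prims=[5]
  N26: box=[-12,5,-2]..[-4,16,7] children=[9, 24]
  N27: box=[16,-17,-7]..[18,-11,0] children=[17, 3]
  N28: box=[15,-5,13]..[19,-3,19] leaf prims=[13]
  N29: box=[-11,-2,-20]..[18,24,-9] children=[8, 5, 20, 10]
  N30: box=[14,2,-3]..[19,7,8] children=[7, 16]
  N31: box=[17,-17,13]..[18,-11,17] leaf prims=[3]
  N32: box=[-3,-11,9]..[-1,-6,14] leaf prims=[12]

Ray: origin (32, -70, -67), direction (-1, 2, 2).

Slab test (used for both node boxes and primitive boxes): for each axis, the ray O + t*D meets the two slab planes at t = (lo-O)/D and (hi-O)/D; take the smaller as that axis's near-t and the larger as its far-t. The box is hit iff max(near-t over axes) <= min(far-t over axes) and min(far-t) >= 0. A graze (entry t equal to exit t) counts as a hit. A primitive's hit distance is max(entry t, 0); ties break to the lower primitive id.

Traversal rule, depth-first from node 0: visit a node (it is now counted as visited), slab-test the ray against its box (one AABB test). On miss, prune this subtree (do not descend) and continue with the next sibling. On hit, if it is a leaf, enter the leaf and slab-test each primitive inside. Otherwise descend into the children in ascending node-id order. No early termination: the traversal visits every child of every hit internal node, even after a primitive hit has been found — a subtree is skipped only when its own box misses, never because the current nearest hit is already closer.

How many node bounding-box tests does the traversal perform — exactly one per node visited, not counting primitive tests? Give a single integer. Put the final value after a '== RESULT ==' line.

Walk:
N0 x:[10,50] y:[53/2,47] z:[47/2,87/2] -> hit [53/2,87/2], descend [13, 18, 23, 29]
  N13 x:[13,38] y:[53/2,36] z:[75/2,87/2] -> miss, prune
  N18 x:[10,44] y:[34,43] z:[32,75/2] -> hit [34,75/2], descend [4, 6, 26, 30]
    N4 x:[29,33] y:[34,37] z:[67/2,34] -> miss, prune
    N6 x:[10,16] y:[79/2,40] z:[65/2,34] -> miss, prune
    N26 x:[36,44] y:[75/2,43] z:[65/2,37] -> miss, prune
    N30 x:[13,18] y:[36,77/2] z:[32,75/2] -> miss, prune
  N23 x:[14,50] y:[53/2,63/2] z:[28,36] -> hit [28,63/2], descend [11, 12, 15, 27]
    N11 x:[49,50] y:[28,61/2] z:[33,67/2] -> miss, prune
    N12 x:[27,33] y:[61/2,63/2] z:[28,31] -> hit [61/2,31], descend [1, 19]
      N1 x:[30,33] y:[61/2,31] z:[29,31] -> hit [61/2,31] leaf, test {P14@t=61/2}
      N19 x:[27,32] y:[31,63/2] z:[28,57/2] -> miss, prune
    N15 x:[30,34] y:[27,28] z:[69/2,36] -> miss, prune
    N27 x:[14,16] y:[53/2,59/2] z:[30,67/2] -> miss, prune
  N29 x:[14,43] y:[34,47] z:[47/2,29] -> miss, prune

Visited [0, 13, 18, 4, 6, 26, 30, 23, 11, 12, 1, 19, 15, 27, 29]. Tests: 15 box, 1 leaf. Nearest: P14.

== RESULT ==
15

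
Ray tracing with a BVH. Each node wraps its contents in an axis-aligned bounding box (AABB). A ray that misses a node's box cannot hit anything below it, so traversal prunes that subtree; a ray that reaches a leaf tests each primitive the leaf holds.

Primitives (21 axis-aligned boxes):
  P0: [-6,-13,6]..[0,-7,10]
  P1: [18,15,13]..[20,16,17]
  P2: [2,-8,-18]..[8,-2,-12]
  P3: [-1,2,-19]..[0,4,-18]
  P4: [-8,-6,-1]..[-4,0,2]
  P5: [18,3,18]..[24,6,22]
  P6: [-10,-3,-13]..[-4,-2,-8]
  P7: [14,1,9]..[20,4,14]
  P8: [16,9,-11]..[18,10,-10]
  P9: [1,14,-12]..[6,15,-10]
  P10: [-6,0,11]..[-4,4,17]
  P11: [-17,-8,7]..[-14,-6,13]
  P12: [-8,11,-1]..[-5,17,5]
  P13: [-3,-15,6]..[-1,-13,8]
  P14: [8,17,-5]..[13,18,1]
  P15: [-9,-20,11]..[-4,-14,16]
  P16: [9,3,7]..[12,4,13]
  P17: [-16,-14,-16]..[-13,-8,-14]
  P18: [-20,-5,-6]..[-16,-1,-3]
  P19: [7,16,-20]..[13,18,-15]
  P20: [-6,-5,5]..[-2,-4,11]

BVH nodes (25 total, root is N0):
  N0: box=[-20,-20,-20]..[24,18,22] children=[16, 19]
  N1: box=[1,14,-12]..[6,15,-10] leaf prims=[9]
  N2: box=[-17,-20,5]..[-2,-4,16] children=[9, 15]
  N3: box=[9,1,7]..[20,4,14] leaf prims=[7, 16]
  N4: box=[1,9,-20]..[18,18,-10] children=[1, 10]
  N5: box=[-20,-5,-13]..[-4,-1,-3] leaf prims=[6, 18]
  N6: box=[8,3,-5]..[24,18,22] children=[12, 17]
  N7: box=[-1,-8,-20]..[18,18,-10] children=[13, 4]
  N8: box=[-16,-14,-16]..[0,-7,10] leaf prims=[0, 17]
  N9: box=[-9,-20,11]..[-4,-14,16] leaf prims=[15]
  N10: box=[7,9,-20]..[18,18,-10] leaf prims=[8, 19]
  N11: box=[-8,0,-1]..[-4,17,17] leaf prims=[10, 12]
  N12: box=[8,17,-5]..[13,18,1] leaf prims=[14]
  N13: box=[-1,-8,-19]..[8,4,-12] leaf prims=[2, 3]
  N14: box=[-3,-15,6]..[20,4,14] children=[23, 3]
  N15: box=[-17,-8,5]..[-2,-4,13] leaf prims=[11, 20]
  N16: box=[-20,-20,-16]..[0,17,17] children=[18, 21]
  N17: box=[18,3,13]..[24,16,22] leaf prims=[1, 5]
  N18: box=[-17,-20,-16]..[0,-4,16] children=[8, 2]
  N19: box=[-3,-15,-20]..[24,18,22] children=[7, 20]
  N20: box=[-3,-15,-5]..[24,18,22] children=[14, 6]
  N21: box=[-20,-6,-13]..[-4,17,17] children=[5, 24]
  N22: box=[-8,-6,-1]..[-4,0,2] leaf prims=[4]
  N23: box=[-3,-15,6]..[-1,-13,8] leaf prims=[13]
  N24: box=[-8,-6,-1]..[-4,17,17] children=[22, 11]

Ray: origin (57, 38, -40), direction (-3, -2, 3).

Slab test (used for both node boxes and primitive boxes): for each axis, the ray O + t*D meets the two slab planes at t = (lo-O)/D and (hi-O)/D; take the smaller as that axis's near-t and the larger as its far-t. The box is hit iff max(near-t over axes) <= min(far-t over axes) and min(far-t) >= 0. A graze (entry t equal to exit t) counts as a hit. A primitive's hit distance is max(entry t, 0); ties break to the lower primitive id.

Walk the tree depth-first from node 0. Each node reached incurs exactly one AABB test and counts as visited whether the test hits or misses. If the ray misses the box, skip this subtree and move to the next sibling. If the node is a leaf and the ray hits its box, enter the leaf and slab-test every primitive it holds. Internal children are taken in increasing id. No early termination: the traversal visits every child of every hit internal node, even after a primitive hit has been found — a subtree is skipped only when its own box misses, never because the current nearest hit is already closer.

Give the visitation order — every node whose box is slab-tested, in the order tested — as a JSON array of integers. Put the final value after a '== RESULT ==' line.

Trace the traversal:
N0 x:[11,77/3] y:[10,29] z:[20/3,62/3] -> hit [11,62/3], descend [16, 19]
  N16 x:[19,77/3] y:[21/2,29] z:[8,19] -> hit [19,19], descend [18, 21]
    N18 x:[19,74/3] y:[21,29] z:[8,56/3] -> miss, prune
    N21 x:[61/3,77/3] y:[21/2,22] z:[9,19] -> miss, prune
  N19 x:[11,20] y:[10,53/2] z:[20/3,62/3] -> hit [11,20], descend [7, 20]
    N7 x:[13,58/3] y:[10,23] z:[20/3,10] -> miss, prune
    N20 x:[11,20] y:[10,53/2] z:[35/3,62/3] -> hit [35/3,20], descend [6, 14]
      N6 x:[11,49/3] y:[10,35/2] z:[35/3,62/3] -> hit [35/3,49/3], descend [12, 17]
        N12 x:[44/3,49/3] y:[10,21/2] z:[35/3,41/3] -> miss, prune
        N17 x:[11,13] y:[11,35/2] z:[53/3,62/3] -> miss, prune
      N14 x:[37/3,20] y:[17,53/2] z:[46/3,18] -> hit [17,18], descend [3, 23]
        N3 x:[37/3,16] y:[17,37/2] z:[47/3,18] -> miss, prune
        N23 x:[58/3,20] y:[51/2,53/2] z:[46/3,16] -> miss, prune

13 AABB tests over nodes [0, 16, 18, 21, 19, 7, 20, 6, 12, 17, 14, 3, 23]; 0 leaves entered; closest miss.

== RESULT ==
[0, 16, 18, 21, 19, 7, 20, 6, 12, 17, 14, 3, 23]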